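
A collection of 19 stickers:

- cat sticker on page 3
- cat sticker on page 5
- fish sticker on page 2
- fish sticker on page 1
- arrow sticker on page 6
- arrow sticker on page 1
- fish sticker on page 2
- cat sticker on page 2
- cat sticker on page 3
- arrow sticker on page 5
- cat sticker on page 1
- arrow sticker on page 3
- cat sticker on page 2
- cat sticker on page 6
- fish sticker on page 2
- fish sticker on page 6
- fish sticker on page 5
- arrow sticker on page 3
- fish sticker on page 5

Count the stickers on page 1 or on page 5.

7

on page 1: 3; on page 5: 4; together 3 + 4 = 7.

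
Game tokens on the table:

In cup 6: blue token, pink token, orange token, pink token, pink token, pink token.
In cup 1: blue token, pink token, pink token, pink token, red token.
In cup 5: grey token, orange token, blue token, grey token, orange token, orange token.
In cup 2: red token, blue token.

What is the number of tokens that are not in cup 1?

Total tokens: 19; with the excluded value: 5; remaining 19 − 5 = 14.

14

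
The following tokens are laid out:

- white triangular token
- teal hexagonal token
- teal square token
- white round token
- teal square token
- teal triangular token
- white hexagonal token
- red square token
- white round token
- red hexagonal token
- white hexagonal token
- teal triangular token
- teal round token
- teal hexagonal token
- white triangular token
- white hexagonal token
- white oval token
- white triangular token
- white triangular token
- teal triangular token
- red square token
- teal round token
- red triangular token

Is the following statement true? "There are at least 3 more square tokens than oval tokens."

True

square tokens: 4.
oval tokens: 1.
The claim requires 4 − 1 = 3 ≥ 3, which holds.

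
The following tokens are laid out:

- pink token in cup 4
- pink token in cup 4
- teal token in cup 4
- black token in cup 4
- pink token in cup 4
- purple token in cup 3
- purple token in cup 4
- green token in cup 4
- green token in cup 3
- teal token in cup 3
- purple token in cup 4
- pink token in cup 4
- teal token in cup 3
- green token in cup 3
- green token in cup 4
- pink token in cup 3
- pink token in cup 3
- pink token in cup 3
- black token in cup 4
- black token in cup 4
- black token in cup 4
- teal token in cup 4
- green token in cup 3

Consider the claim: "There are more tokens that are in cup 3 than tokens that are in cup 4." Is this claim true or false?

There are 9 tokens in cup 3.
There are 14 tokens in cup 4.
The claim requires 9 > 14, which does not hold.

False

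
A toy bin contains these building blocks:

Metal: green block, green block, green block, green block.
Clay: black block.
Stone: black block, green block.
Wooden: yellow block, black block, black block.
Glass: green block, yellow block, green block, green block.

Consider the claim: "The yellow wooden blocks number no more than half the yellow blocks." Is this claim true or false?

yellow wooden blocks: 1.
yellow blocks: 2.
The claim requires 2 × 1 = 2 ≤ 2, which holds.

True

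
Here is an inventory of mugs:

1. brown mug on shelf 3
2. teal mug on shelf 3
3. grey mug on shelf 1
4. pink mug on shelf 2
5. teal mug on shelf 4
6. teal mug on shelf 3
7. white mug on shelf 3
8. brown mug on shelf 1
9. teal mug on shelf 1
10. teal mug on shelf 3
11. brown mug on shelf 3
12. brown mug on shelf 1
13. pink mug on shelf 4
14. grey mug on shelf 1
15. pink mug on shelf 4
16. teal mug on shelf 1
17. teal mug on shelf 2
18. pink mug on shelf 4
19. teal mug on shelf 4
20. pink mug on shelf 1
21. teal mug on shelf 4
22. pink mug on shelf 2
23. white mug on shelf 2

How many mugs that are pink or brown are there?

brown: 4; pink: 6; together 4 + 6 = 10.

10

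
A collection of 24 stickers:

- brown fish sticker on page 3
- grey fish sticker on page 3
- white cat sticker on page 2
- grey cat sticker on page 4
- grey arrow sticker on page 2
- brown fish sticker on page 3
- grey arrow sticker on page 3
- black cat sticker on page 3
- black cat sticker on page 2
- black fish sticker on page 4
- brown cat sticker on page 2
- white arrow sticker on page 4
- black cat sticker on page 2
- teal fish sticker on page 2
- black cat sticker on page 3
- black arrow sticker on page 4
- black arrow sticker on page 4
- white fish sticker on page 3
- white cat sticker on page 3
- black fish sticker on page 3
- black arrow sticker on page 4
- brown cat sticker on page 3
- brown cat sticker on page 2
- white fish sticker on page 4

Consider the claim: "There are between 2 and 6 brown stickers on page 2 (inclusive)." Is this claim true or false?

brown stickers on page 2: 2.
The claim requires 2 ≤ 2 ≤ 6, which holds.

True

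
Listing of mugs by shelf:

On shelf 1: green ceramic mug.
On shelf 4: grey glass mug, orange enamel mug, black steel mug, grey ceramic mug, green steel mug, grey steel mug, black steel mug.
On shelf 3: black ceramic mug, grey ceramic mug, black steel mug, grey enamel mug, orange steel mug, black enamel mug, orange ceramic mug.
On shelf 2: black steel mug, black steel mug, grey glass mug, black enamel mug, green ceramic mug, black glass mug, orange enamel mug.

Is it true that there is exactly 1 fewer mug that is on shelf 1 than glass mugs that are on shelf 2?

True

|mugs on shelf 1| = 1.
|glass mugs on shelf 2| = 2.
The claim requires 2 − 1 (= 1) to equal 1, which holds.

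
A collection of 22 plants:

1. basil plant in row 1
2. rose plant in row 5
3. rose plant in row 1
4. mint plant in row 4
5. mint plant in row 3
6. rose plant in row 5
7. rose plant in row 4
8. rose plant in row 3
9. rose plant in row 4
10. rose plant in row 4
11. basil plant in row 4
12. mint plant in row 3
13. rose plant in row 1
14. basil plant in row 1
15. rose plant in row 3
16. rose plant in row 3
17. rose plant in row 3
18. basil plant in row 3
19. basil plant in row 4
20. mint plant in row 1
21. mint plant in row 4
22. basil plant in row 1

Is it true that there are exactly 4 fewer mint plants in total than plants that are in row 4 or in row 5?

True

|mint plants| = 5.
|plants in row 4 or in row 5| = 9.
The claim requires 9 − 5 (= 4) to equal 4, which holds.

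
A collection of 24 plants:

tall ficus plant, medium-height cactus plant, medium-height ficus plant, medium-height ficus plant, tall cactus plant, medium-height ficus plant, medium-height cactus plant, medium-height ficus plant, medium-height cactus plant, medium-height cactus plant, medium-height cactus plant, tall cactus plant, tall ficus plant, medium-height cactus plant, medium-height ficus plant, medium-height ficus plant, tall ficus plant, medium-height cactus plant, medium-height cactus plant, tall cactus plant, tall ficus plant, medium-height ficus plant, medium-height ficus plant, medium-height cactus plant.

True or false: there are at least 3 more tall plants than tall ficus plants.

tall plants: 7.
tall ficus plants: 4.
The claim requires 7 − 4 = 3 ≥ 3, which holds.

True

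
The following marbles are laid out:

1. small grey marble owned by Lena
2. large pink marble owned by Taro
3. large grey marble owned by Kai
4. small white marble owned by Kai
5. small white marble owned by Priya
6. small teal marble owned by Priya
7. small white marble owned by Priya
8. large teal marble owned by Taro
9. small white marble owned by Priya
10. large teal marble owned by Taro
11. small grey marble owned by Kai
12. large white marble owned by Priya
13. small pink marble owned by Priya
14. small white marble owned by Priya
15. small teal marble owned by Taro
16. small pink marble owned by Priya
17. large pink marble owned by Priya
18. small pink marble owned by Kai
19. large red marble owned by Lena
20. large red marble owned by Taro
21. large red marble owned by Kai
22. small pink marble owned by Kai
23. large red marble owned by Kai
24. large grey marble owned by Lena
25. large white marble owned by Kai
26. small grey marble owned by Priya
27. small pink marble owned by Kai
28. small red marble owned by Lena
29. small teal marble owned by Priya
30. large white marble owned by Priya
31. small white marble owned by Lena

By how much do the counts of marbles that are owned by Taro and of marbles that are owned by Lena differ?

marbles owned by Taro: 5. marbles owned by Lena: 5.
|5 − 5| = 5 − 5 = 0.

0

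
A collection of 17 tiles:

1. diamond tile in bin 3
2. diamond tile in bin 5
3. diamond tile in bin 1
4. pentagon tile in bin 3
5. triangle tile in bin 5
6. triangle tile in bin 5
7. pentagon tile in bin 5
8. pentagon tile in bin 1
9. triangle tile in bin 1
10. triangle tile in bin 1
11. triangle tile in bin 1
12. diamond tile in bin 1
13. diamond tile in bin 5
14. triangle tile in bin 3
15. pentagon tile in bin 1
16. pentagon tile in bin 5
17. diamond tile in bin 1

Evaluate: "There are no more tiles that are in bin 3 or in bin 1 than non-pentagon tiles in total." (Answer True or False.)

True

tiles in bin 3 or in bin 1: 11.
non-pentagon tiles: 12.
The claim requires 11 ≤ 12, which holds.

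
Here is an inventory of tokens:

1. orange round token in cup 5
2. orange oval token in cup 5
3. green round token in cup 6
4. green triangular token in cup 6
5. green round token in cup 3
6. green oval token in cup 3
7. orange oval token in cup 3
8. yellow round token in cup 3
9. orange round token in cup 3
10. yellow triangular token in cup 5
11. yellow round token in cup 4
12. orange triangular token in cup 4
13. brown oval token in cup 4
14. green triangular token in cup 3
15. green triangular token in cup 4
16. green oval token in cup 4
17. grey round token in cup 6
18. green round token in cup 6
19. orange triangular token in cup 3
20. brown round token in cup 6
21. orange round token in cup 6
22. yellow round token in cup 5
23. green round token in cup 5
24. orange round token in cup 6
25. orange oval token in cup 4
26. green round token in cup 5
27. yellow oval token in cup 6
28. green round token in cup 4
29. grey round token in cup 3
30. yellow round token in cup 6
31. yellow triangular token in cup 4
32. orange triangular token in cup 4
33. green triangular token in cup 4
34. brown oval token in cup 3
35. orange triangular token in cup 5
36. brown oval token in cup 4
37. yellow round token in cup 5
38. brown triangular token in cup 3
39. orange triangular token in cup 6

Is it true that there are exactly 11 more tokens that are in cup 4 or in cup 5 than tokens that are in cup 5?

There are 19 tokens in cup 4 or in cup 5.
There are 8 tokens in cup 5.
The claim requires 19 − 8 (= 11) to equal 11, which holds.

True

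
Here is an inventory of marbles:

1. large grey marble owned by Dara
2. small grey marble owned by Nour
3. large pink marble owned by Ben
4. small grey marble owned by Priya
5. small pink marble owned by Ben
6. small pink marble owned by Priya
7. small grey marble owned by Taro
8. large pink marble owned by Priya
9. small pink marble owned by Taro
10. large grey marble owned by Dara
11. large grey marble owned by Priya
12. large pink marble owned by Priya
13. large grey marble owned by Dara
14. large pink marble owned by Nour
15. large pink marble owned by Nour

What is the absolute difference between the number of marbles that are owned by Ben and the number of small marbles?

marbles owned by Ben: 2. small marbles: 6.
|2 − 6| = 6 − 2 = 4.

4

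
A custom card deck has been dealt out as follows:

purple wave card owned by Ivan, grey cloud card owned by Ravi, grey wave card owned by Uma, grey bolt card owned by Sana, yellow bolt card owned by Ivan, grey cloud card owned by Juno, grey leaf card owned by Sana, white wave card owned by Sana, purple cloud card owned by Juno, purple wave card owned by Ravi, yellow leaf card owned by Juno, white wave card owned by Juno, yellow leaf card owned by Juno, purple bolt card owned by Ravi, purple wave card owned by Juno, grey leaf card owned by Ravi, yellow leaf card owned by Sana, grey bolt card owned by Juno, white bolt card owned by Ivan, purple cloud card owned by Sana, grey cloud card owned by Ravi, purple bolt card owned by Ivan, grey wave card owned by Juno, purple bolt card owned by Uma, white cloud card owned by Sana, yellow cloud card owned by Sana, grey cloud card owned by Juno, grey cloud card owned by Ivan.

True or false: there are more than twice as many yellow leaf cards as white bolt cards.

yellow leaf cards: 3.
white bolt cards: 1.
The claim requires 3 > 2 × 1 = 2, which holds.

True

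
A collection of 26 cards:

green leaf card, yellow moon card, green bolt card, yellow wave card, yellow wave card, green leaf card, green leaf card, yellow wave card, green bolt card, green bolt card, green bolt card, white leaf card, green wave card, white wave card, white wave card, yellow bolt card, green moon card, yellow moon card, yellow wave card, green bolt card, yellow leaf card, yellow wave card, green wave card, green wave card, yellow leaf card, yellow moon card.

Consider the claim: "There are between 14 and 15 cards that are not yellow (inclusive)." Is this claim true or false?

True

|cards that are not yellow| = 15.
The claim requires 14 ≤ 15 ≤ 15, which holds.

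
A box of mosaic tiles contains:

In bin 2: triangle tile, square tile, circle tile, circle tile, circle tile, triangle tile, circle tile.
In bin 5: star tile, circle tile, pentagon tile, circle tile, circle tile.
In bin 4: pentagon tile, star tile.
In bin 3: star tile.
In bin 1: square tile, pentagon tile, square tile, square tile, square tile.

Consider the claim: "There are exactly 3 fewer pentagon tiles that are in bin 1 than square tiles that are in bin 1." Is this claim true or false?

True

There is 1 pentagon tile in bin 1.
There are 4 square tiles in bin 1.
The claim requires 4 − 1 (= 3) to equal 3, which holds.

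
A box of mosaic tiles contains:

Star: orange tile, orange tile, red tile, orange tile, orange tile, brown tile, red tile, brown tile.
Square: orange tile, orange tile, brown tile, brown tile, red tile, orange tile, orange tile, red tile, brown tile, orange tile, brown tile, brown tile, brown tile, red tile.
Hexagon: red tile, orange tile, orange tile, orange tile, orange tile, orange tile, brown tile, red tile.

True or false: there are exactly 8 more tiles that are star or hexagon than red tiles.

|tiles that are star or hexagon| = 16.
|red tiles| = 7.
The claim requires 16 − 7 (= 9) to equal 8, which does not hold.

False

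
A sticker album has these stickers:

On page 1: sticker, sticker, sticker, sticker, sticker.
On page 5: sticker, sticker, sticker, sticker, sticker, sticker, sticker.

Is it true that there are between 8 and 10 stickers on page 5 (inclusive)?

|stickers on page 5| = 7.
The claim requires 8 ≤ 7 ≤ 10, which does not hold.

False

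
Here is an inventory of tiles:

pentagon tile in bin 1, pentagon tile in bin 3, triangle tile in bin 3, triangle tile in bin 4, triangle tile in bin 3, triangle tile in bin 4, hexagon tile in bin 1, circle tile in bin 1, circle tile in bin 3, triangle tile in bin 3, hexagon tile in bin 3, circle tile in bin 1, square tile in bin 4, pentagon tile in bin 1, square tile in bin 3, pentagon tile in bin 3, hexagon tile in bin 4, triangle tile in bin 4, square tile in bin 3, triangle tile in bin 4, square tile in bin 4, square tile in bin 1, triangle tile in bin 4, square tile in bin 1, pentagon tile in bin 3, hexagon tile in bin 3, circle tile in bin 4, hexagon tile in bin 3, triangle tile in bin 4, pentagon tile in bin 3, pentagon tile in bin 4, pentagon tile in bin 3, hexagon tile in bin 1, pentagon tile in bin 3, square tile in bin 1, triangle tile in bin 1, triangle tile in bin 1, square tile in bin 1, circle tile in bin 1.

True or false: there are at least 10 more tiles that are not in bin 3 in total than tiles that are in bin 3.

|tiles that are not in bin 3| = 24.
|tiles in bin 3| = 15.
The claim requires 24 − 15 = 9 ≥ 10, which does not hold.

False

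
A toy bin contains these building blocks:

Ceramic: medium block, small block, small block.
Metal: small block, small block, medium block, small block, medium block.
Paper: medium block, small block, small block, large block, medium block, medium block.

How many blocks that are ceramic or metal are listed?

ceramic: 3; metal: 5; together 3 + 5 = 8.

8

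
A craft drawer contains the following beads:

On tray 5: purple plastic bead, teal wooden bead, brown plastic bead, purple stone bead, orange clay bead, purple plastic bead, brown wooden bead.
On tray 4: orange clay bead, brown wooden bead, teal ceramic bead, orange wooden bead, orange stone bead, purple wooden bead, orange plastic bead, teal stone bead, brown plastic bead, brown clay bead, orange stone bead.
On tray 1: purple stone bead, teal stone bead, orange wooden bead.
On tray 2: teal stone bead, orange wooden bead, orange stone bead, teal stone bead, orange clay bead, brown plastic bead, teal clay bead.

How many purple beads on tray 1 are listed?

1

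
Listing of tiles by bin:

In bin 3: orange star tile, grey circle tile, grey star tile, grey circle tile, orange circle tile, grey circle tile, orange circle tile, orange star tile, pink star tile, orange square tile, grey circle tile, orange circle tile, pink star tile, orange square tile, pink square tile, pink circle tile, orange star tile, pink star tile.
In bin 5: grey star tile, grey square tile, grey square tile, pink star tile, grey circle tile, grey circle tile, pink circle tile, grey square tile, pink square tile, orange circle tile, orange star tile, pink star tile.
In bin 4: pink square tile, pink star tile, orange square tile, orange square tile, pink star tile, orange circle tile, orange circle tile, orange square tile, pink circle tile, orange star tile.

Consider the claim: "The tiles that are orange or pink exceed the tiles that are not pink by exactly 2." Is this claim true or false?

True

|tiles that are orange or pink| = 29.
|tiles that are not pink| = 27.
The claim requires 29 − 27 (= 2) to equal 2, which holds.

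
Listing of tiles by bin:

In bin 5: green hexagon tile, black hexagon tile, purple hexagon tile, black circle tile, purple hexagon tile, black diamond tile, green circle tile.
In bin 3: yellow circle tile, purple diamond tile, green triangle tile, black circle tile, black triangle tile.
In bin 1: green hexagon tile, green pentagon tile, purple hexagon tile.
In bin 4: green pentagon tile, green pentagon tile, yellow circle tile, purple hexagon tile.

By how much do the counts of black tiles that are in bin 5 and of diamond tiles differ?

black tiles in bin 5: 3. diamond tiles: 2.
|3 − 2| = 3 − 2 = 1.

1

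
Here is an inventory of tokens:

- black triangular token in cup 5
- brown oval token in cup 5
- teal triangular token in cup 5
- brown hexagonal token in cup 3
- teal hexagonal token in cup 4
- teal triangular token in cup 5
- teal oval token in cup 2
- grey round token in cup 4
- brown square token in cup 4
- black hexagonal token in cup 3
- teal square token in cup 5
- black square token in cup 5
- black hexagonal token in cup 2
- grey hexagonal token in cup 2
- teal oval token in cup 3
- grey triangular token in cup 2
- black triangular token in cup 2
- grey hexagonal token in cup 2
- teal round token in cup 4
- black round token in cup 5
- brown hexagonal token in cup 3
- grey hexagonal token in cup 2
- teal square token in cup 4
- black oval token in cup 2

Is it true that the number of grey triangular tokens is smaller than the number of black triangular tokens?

True

|grey triangular tokens| = 1.
|black triangular tokens| = 2.
The claim requires 1 < 2, which holds.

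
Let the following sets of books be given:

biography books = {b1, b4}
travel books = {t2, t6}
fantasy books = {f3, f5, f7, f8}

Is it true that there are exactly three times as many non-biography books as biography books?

|non-biography books| = 6.
|biography books| = 2.
The claim requires 6 = 3 × 2 = 6, which holds.

True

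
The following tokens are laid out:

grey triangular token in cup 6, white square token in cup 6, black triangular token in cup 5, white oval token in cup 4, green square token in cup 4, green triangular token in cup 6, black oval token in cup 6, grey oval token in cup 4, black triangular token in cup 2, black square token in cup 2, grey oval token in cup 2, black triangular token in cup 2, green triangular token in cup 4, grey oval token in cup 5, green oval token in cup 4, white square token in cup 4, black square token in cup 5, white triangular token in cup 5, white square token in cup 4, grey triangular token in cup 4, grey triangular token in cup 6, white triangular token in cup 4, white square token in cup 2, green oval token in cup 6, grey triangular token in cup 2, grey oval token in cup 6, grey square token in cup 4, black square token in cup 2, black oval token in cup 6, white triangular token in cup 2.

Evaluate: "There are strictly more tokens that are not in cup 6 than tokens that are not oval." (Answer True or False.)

True

tokens that are not in cup 6: 22.
tokens that are not oval: 21.
The claim requires 22 > 21, which holds.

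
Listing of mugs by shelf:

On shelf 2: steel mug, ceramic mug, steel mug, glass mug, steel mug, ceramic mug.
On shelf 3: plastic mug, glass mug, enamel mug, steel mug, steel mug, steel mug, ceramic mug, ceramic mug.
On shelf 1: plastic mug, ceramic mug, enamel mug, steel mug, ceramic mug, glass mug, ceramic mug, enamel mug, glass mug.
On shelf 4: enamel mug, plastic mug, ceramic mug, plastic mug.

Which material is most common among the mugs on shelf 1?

ceramic

Counts by material (restricted to mugs on shelf 1): ceramic 3, glass 2, enamel 2, steel 1, plastic 1.
The maximum is 3, held uniquely by ceramic.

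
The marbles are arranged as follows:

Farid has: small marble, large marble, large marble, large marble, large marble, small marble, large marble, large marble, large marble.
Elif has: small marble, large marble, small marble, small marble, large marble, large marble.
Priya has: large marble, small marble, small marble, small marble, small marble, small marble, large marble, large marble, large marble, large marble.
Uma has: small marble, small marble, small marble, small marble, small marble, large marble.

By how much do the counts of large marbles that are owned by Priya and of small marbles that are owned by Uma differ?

0

large marbles owned by Priya: 5. small marbles owned by Uma: 5.
|5 − 5| = 5 − 5 = 0.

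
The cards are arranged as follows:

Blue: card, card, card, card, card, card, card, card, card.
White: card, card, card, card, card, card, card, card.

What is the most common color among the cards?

blue

Counts by color: blue 9, white 8.
The maximum is 9, held uniquely by blue.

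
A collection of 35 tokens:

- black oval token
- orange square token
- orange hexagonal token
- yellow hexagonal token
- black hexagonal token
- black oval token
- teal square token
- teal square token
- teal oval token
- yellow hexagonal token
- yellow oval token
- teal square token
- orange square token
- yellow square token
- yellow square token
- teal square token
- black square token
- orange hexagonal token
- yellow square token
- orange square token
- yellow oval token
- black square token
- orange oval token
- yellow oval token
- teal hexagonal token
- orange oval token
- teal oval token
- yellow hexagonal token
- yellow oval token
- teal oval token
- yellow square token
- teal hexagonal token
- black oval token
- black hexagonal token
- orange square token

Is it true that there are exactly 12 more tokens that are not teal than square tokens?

tokens that are not teal: 26.
square tokens: 14.
The claim requires 26 − 14 (= 12) to equal 12, which holds.

True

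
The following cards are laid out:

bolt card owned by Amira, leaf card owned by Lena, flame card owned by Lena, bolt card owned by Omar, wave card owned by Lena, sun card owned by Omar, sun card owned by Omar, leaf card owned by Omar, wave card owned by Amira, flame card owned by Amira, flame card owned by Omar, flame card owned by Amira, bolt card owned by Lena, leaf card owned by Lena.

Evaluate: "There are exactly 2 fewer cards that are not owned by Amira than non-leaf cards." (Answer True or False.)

Count of cards that are not owned by Amira: 10.
There are 11 non-leaf cards.
The claim requires 11 − 10 (= 1) to equal 2, which does not hold.

False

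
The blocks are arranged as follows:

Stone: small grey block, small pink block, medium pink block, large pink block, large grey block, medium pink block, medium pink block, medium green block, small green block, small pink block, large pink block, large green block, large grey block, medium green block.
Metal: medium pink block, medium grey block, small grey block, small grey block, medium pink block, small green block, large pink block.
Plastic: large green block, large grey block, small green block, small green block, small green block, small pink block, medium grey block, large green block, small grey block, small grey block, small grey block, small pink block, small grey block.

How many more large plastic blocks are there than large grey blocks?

large plastic blocks: 3.
large grey blocks: 3.
3 − 3 = 0.

0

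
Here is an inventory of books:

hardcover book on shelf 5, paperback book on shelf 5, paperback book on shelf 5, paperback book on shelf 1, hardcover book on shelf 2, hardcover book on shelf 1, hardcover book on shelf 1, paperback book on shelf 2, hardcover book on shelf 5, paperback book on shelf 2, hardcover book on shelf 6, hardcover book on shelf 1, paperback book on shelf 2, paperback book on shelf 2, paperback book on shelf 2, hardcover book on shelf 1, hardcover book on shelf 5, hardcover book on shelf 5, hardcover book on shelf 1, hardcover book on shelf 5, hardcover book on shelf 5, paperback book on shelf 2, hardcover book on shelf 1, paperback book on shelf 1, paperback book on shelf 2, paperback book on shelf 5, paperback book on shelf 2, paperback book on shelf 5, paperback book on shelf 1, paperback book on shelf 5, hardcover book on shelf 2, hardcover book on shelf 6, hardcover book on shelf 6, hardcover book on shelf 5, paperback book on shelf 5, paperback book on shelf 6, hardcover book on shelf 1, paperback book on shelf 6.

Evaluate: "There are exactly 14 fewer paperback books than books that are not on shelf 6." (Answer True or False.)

True

|paperback books| = 19.
|books that are not on shelf 6| = 33.
The claim requires 33 − 19 (= 14) to equal 14, which holds.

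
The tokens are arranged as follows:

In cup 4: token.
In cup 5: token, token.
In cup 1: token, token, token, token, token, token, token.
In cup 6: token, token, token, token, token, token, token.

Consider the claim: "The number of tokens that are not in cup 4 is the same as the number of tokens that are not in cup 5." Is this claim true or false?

|tokens that are not in cup 4| = 16.
|tokens that are not in cup 5| = 15.
The claim requires 16 = 15, which does not hold.

False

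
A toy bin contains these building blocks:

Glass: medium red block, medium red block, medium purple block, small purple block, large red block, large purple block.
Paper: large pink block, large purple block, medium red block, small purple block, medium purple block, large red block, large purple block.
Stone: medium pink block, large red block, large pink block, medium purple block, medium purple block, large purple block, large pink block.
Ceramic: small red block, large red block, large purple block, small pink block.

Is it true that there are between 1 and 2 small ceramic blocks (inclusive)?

True

|small ceramic blocks| = 2.
The claim requires 1 ≤ 2 ≤ 2, which holds.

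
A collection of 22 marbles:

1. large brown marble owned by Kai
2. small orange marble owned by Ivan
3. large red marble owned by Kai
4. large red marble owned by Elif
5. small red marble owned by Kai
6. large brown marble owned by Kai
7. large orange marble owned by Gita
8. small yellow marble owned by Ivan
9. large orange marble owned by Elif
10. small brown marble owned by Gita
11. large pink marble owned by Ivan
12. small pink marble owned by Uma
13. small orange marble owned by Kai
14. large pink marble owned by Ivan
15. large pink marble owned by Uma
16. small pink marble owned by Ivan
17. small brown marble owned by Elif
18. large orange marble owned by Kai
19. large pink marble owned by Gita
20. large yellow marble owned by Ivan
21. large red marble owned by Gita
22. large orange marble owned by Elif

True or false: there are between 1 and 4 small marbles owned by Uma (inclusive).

small marbles owned by Uma: 1.
The claim requires 1 ≤ 1 ≤ 4, which holds.

True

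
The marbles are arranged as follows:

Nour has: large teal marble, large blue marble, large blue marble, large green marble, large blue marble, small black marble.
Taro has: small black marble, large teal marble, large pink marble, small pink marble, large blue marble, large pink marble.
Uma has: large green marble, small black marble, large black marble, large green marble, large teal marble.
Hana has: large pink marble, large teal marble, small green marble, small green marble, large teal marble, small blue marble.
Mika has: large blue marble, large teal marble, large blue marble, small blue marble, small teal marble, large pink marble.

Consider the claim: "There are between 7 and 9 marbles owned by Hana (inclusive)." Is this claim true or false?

False

Count of marbles owned by Hana: 6.
The claim requires 7 ≤ 6 ≤ 9, which does not hold.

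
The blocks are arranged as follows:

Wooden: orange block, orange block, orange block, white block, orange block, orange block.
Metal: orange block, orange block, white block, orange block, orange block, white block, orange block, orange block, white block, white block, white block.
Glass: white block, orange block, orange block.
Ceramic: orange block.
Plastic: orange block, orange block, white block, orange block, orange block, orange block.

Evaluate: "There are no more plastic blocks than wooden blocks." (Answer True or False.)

|plastic blocks| = 6.
|wooden blocks| = 6.
The claim requires 6 ≤ 6, which holds.

True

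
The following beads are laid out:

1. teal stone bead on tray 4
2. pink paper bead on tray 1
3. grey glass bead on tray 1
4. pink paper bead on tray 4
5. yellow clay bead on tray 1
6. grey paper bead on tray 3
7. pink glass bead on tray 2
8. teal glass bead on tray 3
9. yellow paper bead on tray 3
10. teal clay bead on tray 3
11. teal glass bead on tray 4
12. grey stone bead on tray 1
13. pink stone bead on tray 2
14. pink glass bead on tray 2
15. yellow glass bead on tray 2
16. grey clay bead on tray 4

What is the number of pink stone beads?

1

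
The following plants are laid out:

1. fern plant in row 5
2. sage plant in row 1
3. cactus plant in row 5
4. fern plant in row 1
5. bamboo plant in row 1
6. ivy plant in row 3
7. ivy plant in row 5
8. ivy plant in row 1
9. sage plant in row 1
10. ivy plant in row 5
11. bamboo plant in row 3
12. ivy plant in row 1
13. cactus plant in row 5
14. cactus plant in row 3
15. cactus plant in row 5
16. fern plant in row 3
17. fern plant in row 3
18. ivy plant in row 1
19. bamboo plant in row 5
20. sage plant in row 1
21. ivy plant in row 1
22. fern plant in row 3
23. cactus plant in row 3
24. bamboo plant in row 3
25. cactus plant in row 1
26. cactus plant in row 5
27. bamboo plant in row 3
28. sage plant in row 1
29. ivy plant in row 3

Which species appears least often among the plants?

sage

Counts by species: ivy 8, cactus 7, fern 5, bamboo 5, sage 4.
The minimum is 4, held uniquely by sage.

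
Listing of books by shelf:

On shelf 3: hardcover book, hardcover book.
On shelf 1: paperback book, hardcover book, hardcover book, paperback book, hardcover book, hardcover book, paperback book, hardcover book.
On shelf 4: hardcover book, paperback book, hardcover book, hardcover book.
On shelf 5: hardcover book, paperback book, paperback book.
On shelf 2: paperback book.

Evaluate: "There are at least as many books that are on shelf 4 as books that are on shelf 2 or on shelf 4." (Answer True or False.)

|books on shelf 4| = 4.
|books on shelf 2 or on shelf 4| = 5.
The claim requires 4 ≥ 5, which does not hold.

False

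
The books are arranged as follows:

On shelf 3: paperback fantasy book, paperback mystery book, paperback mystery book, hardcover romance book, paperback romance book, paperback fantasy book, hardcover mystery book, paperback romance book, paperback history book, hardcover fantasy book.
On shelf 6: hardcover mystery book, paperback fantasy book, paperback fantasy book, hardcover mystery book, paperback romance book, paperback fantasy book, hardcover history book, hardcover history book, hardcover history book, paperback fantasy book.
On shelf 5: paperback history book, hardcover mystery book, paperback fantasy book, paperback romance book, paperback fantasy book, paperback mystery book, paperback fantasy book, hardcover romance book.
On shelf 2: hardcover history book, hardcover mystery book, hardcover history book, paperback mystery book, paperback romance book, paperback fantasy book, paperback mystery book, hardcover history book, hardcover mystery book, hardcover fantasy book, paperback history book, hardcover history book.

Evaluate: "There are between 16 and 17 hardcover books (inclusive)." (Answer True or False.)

True

There are 17 hardcover books.
The claim requires 16 ≤ 17 ≤ 17, which holds.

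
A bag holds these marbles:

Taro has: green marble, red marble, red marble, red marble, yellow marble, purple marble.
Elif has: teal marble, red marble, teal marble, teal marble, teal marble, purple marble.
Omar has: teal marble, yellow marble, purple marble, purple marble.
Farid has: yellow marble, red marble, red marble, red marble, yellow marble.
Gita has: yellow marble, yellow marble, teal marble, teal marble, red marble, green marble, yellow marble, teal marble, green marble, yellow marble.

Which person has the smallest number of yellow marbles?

Elif

Counts by owner (restricted to yellow marbles): Gita→4, Farid→2, Taro→1, Omar→1, Elif→0.
The minimum is 0, held uniquely by Elif.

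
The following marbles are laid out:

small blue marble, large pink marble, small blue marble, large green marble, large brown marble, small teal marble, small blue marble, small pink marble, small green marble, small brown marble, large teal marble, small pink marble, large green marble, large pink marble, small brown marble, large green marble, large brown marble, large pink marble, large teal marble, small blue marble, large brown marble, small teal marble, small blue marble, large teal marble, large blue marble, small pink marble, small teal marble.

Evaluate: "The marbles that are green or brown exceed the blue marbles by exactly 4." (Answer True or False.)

False

There are 9 marbles that are green or brown.
There are 6 blue marbles.
The claim requires 9 − 6 (= 3) to equal 4, which does not hold.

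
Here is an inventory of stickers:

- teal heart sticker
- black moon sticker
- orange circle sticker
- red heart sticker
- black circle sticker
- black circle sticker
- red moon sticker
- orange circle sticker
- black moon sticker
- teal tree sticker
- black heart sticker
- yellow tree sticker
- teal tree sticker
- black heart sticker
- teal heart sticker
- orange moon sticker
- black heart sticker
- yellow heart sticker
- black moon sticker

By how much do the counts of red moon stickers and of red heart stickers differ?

0

red moon stickers: 1. red heart stickers: 1.
|1 − 1| = 1 − 1 = 0.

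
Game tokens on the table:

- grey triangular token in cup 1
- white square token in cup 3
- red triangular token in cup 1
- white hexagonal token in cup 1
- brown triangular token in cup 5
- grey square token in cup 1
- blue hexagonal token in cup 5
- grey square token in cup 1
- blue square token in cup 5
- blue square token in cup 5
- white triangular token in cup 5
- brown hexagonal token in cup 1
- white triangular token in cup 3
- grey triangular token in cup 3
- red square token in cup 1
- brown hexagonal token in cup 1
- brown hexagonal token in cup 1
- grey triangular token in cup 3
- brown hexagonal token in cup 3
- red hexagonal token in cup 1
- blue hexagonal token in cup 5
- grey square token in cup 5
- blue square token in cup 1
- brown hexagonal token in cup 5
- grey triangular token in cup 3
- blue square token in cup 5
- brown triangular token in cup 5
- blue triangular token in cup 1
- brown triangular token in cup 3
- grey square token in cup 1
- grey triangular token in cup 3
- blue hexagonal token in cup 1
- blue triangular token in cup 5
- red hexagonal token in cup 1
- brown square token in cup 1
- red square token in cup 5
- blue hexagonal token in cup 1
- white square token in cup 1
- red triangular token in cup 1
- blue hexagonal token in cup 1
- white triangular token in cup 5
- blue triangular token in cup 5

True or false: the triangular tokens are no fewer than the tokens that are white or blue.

False

|triangular tokens| = 16.
|tokens that are white or blue| = 18.
The claim requires 16 ≥ 18, which does not hold.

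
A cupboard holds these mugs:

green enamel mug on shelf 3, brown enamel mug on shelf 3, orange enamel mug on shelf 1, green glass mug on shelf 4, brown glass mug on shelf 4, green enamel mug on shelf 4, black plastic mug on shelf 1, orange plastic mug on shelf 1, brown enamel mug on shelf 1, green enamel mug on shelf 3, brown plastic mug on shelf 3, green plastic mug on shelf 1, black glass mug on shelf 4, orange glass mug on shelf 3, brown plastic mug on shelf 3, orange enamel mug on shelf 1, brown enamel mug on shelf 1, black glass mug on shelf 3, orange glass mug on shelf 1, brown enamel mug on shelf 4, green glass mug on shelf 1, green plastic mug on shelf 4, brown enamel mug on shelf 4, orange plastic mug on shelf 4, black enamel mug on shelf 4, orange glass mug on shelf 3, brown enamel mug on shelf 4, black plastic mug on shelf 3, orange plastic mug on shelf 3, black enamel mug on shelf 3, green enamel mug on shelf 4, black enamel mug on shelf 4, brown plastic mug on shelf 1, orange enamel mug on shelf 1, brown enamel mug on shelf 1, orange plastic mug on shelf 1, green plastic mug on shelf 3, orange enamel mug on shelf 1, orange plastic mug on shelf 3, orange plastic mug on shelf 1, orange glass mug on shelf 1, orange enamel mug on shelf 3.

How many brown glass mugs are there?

1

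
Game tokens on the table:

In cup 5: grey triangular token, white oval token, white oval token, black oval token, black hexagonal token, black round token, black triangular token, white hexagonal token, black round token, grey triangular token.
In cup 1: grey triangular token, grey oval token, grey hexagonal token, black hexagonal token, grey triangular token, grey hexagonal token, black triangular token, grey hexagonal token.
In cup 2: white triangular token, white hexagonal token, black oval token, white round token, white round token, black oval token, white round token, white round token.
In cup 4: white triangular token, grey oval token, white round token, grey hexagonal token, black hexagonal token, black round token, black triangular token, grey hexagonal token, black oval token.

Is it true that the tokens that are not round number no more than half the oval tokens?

There are 27 tokens that are not round.
There are 8 oval tokens.
The claim requires 2 × 27 = 54 ≤ 8, which does not hold.

False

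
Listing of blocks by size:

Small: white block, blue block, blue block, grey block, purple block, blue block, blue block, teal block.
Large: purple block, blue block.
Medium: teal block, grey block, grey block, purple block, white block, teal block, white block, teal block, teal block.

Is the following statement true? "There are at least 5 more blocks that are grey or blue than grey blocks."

There are 8 blocks that are grey or blue.
There are 3 grey blocks.
The claim requires 8 − 3 = 5 ≥ 5, which holds.

True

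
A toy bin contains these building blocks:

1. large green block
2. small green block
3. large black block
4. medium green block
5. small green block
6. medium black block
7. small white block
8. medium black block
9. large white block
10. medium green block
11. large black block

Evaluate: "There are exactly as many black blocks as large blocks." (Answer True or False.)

There are 4 black blocks.
There are 4 large blocks.
The claim requires 4 = 4, which holds.

True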